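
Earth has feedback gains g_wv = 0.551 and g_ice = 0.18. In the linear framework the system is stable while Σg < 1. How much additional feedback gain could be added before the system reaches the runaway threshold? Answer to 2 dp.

0.27

Current total gain = 0.551 + 0.18 = 0.731.
Margin to runaway = 1 − 0.731 = 0.27.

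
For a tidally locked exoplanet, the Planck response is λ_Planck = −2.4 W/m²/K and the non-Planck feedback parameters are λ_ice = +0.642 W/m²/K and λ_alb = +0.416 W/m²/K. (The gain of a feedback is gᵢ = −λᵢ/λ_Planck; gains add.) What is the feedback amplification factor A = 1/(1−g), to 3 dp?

1.788

Convert to gains: g_ice = 0.642/2.4 = 0.2675; g_alb = 0.416/2.4 = 0.1733.
Total gain g = 0.4408.
A = 1/(1 − 0.4408) = 1.788.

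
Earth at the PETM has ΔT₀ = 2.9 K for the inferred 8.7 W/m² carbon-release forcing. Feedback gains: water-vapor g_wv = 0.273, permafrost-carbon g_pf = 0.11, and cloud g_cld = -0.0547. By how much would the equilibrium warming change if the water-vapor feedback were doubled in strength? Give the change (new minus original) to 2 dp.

Original: g = 0.3283, ΔT = 2.9/(1−0.3283) = 4.3174 K.
With doubled water-vapor: g' = 0.6013, ΔT' = 2.9/(1−0.6013) = 7.2736 K.
Change = 7.2736 − 4.3174 = 2.96 K.

2.96 K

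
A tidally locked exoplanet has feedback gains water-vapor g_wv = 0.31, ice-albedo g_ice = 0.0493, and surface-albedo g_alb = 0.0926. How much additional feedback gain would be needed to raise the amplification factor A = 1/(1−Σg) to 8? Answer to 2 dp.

Current total gain = 0.4519.
Target gain for A = 8: g* = 1 − 1/8 = 0.875.
Additional gain needed = 0.875 − 0.4519 = 0.42.

0.42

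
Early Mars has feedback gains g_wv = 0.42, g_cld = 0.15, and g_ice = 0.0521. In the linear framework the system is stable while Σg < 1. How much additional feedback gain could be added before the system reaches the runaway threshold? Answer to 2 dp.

Current total gain = 0.42 + 0.15 + 0.0521 = 0.6221.
Margin to runaway = 1 − 0.6221 = 0.38.

0.38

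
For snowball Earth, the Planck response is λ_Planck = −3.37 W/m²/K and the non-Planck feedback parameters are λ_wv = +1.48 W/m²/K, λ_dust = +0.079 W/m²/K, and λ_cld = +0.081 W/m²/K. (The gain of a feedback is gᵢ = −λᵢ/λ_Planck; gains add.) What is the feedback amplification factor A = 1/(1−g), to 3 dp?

1.948

Convert to gains: g_wv = 1.48/3.37 = 0.4392; g_dust = 0.079/3.37 = 0.02344; g_cld = 0.081/3.37 = 0.02404.
Total gain g = 0.48668.
A = 1/(1 − 0.48668) = 1.948.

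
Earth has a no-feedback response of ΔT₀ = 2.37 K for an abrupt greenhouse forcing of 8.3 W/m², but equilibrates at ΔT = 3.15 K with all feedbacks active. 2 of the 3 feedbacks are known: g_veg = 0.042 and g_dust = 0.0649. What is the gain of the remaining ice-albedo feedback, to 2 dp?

0.14

Amplification A = ΔT/ΔT₀ = 3.15/2.37 = 1.329.
Total gain g = 1 − 1/A = 1 − 1/1.329 = 0.2476.
Known gains sum to 0.042 + 0.0649 = 0.1069.
g_ice = 0.2476 − 0.1069 = 0.14.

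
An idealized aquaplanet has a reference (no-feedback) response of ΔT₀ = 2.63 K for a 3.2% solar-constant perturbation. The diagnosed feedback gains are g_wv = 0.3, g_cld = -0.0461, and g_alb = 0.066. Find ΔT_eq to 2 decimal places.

Total gain g = 0.3 − 0.0461 + 0.066 = 0.3199.
Amplification A = 1/(1 − 0.3199) = 1.47.
ΔT = 2.63 × 1.47 = 3.87 K.

3.87 K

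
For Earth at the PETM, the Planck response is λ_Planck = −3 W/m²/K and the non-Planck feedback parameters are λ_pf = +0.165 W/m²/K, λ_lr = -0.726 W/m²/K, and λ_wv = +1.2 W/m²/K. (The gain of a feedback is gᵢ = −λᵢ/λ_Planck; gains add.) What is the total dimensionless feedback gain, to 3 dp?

Convert to gains: g_pf = 0.165/3 = 0.055; g_lr = -0.726/3 = -0.242; g_wv = 1.2/3 = 0.4.
Total gain g = 0.213.

0.213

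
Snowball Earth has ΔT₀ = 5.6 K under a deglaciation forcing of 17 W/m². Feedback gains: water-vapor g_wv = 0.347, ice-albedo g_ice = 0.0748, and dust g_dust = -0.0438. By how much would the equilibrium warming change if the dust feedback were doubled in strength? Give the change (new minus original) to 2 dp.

Original: g = 0.378, ΔT = 5.6/(1−0.378) = 9.0032 K.
With doubled dust: g' = 0.3342, ΔT' = 5.6/(1−0.3342) = 8.4109 K.
Change = 8.4109 − 9.0032 = -0.59 K.

-0.59 K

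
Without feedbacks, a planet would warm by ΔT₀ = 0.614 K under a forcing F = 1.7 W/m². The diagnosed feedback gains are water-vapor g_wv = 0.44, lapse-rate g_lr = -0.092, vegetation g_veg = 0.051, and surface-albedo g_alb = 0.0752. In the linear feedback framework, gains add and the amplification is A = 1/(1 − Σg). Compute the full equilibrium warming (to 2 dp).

1.17 K

Total gain g = 0.44 − 0.092 + 0.051 + 0.0752 = 0.4742.
Amplification A = 1/(1 − 0.4742) = 1.902.
ΔT = 0.614 × 1.902 = 1.17 K.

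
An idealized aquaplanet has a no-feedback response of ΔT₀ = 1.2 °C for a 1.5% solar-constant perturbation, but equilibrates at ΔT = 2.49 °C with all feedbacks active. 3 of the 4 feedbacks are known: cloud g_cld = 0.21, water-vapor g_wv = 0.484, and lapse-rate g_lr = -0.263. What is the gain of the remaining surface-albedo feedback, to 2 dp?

0.09

Amplification A = ΔT/ΔT₀ = 2.49/1.2 = 2.075.
Total gain g = 1 − 1/A = 1 − 1/2.075 = 0.5181.
Known gains sum to 0.21 + 0.484 − 0.263 = 0.431.
g_alb = 0.5181 − 0.431 = 0.09.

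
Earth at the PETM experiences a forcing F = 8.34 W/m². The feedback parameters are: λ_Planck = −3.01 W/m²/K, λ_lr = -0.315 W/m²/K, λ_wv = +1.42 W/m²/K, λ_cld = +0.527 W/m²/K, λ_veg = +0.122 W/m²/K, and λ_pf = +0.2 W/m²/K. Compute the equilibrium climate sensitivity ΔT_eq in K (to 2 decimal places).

7.90 K

Net feedback parameter λ = (−3.01) + (-0.315) + (+1.42) + (+0.527) + (+0.122) + (+0.2) = -1.056 W/m²/K.
ΔT = −F/λ = −8.34/(-1.056) = 7.90 K.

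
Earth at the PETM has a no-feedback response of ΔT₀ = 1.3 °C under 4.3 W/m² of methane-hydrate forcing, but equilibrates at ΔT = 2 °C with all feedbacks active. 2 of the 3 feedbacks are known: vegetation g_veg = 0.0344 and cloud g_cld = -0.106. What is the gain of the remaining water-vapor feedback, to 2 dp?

0.42

Amplification A = ΔT/ΔT₀ = 2/1.3 = 1.538.
Total gain g = 1 − 1/A = 1 − 1/1.538 = 0.3498.
Known gains sum to 0.0344 − 0.106 = -0.0716.
g_wv = 0.3498 + 0.0716 = 0.42.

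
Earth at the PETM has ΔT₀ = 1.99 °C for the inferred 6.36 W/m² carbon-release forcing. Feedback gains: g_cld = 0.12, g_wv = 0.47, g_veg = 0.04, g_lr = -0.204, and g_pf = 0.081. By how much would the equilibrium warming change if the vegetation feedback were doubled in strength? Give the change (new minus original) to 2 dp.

0.36 °C

Original: g = 0.507, ΔT = 1.99/(1−0.507) = 4.0365 °C.
With doubled vegetation: g' = 0.547, ΔT' = 1.99/(1−0.547) = 4.3929 °C.
Change = 4.3929 − 4.0365 = 0.36 °C.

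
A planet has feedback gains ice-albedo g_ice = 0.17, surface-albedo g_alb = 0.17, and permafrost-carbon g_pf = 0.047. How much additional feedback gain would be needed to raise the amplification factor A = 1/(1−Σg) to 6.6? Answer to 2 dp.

0.46

Current total gain = 0.387.
Target gain for A = 6.6: g* = 1 − 1/6.6 = 0.8485.
Additional gain needed = 0.8485 − 0.387 = 0.46.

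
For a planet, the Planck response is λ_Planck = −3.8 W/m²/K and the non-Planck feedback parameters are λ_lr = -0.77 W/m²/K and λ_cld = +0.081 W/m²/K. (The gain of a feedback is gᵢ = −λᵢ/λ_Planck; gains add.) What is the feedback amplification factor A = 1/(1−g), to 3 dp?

0.847

Convert to gains: g_lr = -0.77/3.8 = -0.2026; g_cld = 0.081/3.8 = 0.02132.
Total gain g = -0.18128.
A = 1/(1 + 0.18128) = 0.847.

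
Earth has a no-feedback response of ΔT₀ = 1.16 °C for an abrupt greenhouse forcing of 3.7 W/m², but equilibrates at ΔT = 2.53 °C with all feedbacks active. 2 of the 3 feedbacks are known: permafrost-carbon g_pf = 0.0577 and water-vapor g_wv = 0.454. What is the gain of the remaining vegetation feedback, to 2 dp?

0.03

Amplification A = ΔT/ΔT₀ = 2.53/1.16 = 2.181.
Total gain g = 1 − 1/A = 1 − 1/2.181 = 0.5415.
Known gains sum to 0.0577 + 0.454 = 0.5117.
g_veg = 0.5415 − 0.5117 = 0.03.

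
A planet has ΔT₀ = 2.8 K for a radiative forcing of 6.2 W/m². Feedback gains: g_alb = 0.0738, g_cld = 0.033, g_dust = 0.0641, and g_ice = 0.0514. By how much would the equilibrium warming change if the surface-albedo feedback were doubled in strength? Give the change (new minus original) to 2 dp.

0.38 K

Original: g = 0.2223, ΔT = 2.8/(1−0.2223) = 3.6004 K.
With doubled surface-albedo: g' = 0.2961, ΔT' = 2.8/(1−0.2961) = 3.9778 K.
Change = 3.9778 − 3.6004 = 0.38 K.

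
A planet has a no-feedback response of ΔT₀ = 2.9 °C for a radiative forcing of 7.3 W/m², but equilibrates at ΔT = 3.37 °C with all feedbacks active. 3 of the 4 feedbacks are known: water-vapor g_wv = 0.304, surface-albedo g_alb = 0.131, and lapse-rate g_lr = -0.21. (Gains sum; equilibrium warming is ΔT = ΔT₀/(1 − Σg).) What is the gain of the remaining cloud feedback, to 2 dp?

-0.09

Amplification A = ΔT/ΔT₀ = 3.37/2.9 = 1.162.
Total gain g = 1 − 1/A = 1 − 1/1.162 = 0.1394.
Known gains sum to 0.304 + 0.131 − 0.21 = 0.225.
g_cld = 0.1394 − 0.225 = -0.09.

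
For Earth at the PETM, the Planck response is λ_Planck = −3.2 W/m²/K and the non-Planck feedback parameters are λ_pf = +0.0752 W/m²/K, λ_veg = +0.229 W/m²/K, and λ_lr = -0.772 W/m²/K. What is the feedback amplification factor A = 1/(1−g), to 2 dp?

0.87

Convert to gains: g_pf = 0.0752/3.2 = 0.0235; g_veg = 0.229/3.2 = 0.07156; g_lr = -0.772/3.2 = -0.2412.
Total gain g = -0.14614.
A = 1/(1 + 0.14614) = 0.87.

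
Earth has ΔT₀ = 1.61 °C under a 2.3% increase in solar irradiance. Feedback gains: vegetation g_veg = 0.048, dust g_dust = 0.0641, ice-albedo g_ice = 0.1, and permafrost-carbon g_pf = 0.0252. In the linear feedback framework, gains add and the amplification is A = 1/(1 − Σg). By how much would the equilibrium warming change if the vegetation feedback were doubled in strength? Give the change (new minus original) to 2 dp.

Original: g = 0.2373, ΔT = 1.61/(1−0.2373) = 2.1109 °C.
With doubled vegetation: g' = 0.2853, ΔT' = 1.61/(1−0.2853) = 2.2527 °C.
Change = 2.2527 − 2.1109 = 0.14 °C.

0.14 °C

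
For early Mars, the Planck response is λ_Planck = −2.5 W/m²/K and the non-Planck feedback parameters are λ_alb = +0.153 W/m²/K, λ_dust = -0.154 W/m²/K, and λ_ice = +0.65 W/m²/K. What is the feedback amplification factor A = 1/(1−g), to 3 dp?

Convert to gains: g_alb = 0.153/2.5 = 0.0612; g_dust = -0.154/2.5 = -0.0616; g_ice = 0.65/2.5 = 0.26.
Total gain g = 0.2596.
A = 1/(1 − 0.2596) = 1.351.

1.351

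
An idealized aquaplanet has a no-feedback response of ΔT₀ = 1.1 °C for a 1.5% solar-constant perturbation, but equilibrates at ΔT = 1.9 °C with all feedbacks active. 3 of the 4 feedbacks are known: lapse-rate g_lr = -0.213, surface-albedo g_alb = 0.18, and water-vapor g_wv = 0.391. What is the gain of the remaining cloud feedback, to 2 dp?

Amplification A = ΔT/ΔT₀ = 1.9/1.1 = 1.727.
Total gain g = 1 − 1/A = 1 − 1/1.727 = 0.421.
Known gains sum to -0.213 + 0.18 + 0.391 = 0.358.
g_cld = 0.421 − 0.358 = 0.06.

0.06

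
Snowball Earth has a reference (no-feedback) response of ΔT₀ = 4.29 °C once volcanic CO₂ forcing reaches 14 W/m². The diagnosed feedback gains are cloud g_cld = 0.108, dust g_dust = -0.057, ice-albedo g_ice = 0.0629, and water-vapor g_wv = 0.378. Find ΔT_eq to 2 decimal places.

Total gain g = 0.108 − 0.057 + 0.0629 + 0.378 = 0.4919.
Amplification A = 1/(1 − 0.4919) = 1.968.
ΔT = 4.29 × 1.968 = 8.44 °C.

8.44 °C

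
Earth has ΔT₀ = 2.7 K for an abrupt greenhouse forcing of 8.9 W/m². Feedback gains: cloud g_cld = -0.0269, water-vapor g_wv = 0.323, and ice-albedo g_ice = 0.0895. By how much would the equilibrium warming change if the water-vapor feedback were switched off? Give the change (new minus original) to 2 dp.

Original: g = 0.3856, ΔT = 2.7/(1−0.3856) = 4.3945 K.
Without water-vapor: g' = 0.0626, ΔT' = 2.7/(1−0.0626) = 2.8803 K.
Change = 2.8803 − 4.3945 = -1.51 K.

-1.51 K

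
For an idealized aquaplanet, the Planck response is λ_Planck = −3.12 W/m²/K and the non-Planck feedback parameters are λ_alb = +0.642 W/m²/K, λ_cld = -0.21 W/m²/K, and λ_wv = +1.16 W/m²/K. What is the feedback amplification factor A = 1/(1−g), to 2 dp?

Convert to gains: g_alb = 0.642/3.12 = 0.2058; g_cld = -0.21/3.12 = -0.06731; g_wv = 1.16/3.12 = 0.3718.
Total gain g = 0.51029.
A = 1/(1 − 0.51029) = 2.04.

2.04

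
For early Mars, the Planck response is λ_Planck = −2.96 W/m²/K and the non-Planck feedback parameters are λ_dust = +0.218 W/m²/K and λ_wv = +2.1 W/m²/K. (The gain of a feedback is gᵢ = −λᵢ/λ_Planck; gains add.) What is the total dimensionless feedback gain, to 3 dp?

Convert to gains: g_dust = 0.218/2.96 = 0.07365; g_wv = 2.1/2.96 = 0.7095.
Total gain g = 0.78315.

0.783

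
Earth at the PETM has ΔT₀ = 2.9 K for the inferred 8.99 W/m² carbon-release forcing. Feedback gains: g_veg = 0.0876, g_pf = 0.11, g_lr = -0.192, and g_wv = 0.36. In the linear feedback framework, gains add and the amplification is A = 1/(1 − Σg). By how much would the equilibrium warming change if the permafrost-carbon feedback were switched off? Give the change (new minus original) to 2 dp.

Original: g = 0.3656, ΔT = 2.9/(1−0.3656) = 4.5712 K.
Without permafrost-carbon: g' = 0.2556, ΔT' = 2.9/(1−0.2556) = 3.8958 K.
Change = 3.8958 − 4.5712 = -0.68 K.

-0.68 K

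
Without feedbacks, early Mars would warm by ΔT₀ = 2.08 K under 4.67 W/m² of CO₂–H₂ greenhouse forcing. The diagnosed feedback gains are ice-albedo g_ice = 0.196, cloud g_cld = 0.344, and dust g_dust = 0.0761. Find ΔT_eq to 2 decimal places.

5.42 K

Total gain g = 0.196 + 0.344 + 0.0761 = 0.6161.
Amplification A = 1/(1 − 0.6161) = 2.605.
ΔT = 2.08 × 2.605 = 5.42 K.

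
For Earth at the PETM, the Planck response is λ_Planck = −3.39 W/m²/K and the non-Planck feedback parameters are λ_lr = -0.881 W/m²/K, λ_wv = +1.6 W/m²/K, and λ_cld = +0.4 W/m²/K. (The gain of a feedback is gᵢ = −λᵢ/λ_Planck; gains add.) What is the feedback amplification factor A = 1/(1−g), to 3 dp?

1.493

Convert to gains: g_lr = -0.881/3.39 = -0.2599; g_wv = 1.6/3.39 = 0.472; g_cld = 0.4/3.39 = 0.118.
Total gain g = 0.3301.
A = 1/(1 − 0.3301) = 1.493.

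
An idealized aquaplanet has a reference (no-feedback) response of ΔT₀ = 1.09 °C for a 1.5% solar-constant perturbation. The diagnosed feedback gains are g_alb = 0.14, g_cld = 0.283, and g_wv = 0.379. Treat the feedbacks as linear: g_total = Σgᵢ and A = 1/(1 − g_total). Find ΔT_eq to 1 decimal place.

Total gain g = 0.14 + 0.283 + 0.379 = 0.802.
Amplification A = 1/(1 − 0.802) = 5.051.
ΔT = 1.09 × 5.051 = 5.5 °C.

5.5 °C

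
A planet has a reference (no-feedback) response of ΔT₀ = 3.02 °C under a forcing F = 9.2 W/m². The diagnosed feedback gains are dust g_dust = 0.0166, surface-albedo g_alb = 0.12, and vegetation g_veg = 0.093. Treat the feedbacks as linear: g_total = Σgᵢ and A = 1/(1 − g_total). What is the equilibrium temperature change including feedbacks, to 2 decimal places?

3.92 °C

Total gain g = 0.0166 + 0.12 + 0.093 = 0.2296.
Amplification A = 1/(1 − 0.2296) = 1.298.
ΔT = 3.02 × 1.298 = 3.92 °C.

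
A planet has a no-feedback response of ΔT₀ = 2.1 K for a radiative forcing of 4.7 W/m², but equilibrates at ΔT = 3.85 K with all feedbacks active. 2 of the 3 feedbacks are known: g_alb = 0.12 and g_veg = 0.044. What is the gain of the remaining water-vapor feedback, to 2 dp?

0.29

Amplification A = ΔT/ΔT₀ = 3.85/2.1 = 1.833.
Total gain g = 1 − 1/A = 1 − 1/1.833 = 0.4544.
Known gains sum to 0.12 + 0.044 = 0.164.
g_wv = 0.4544 − 0.164 = 0.29.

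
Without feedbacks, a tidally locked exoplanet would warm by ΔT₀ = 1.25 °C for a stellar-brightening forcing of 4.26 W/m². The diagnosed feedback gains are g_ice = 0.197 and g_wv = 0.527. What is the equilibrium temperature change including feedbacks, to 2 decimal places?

4.53 °C

Total gain g = 0.197 + 0.527 = 0.724.
Amplification A = 1/(1 − 0.724) = 3.623.
ΔT = 1.25 × 3.623 = 4.53 °C.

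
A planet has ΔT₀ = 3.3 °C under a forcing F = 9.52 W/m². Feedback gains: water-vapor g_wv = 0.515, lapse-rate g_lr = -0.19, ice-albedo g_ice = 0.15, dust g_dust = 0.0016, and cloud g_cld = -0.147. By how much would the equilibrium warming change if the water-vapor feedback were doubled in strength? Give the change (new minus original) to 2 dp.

Original: g = 0.3296, ΔT = 3.3/(1−0.3296) = 4.9224 °C.
With doubled water-vapor: g' = 0.8446, ΔT' = 3.3/(1−0.8446) = 21.2355 °C.
Change = 21.2355 − 4.9224 = 16.31 °C.

16.31 °C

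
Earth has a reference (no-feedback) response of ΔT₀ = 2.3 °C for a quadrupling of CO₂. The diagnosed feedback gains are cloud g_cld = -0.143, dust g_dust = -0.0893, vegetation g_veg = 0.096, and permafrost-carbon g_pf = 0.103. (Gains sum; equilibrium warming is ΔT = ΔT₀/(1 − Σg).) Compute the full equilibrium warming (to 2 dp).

Total gain g = -0.143 − 0.0893 + 0.096 + 0.103 = -0.0333.
Amplification A = 1/(1 + 0.0333) = 0.9678.
ΔT = 2.3 × 0.9678 = 2.23 °C.

2.23 °C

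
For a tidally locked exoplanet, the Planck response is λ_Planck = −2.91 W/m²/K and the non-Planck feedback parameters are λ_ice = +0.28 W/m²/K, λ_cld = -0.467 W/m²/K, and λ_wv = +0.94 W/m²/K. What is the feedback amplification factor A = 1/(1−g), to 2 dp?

Convert to gains: g_ice = 0.28/2.91 = 0.09622; g_cld = -0.467/2.91 = -0.1605; g_wv = 0.94/2.91 = 0.323.
Total gain g = 0.25872.
A = 1/(1 − 0.25872) = 1.35.

1.35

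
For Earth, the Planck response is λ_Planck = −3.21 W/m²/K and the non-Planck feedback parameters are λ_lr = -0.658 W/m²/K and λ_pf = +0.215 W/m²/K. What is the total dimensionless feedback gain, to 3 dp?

Convert to gains: g_lr = -0.658/3.21 = -0.205; g_pf = 0.215/3.21 = 0.06698.
Total gain g = -0.13802.

-0.138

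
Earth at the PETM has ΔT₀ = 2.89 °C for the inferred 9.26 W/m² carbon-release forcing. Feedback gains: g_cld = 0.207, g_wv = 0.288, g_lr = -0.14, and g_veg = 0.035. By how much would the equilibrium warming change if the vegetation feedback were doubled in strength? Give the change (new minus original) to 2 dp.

Original: g = 0.39, ΔT = 2.89/(1−0.39) = 4.7377 °C.
With doubled vegetation: g' = 0.425, ΔT' = 2.89/(1−0.425) = 5.0261 °C.
Change = 5.0261 − 4.7377 = 0.29 °C.

0.29 °C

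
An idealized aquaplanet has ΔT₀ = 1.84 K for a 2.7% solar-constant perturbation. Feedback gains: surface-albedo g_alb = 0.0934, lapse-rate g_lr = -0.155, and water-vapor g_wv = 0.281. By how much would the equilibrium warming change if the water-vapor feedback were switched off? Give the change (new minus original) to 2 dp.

Original: g = 0.2194, ΔT = 1.84/(1−0.2194) = 2.3572 K.
Without water-vapor: g' = -0.0616, ΔT' = 1.84/(1+0.0616) = 1.7332 K.
Change = 1.7332 − 2.3572 = -0.62 K.

-0.62 K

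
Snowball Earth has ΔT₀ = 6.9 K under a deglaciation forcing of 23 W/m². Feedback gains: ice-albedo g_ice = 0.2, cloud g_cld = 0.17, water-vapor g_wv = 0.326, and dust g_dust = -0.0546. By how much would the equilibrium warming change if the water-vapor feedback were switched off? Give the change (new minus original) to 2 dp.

Original: g = 0.6414, ΔT = 6.9/(1−0.6414) = 19.2415 K.
Without water-vapor: g' = 0.3154, ΔT' = 6.9/(1−0.3154) = 10.0789 K.
Change = 10.0789 − 19.2415 = -9.16 K.

-9.16 K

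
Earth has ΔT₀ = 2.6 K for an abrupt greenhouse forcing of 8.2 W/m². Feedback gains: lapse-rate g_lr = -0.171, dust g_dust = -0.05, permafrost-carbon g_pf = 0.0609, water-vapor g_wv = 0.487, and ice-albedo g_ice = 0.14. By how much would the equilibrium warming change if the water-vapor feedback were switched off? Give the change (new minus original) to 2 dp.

Original: g = 0.4669, ΔT = 2.6/(1−0.4669) = 4.8771 K.
Without water-vapor: g' = -0.0201, ΔT' = 2.6/(1+0.0201) = 2.5488 K.
Change = 2.5488 − 4.8771 = -2.33 K.

-2.33 K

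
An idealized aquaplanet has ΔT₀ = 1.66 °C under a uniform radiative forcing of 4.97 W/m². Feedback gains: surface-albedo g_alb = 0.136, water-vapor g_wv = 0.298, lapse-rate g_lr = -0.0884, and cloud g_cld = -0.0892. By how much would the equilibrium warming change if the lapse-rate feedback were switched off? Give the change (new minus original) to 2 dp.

Original: g = 0.2564, ΔT = 1.66/(1−0.2564) = 2.2324 °C.
Without lapse-rate: g' = 0.3448, ΔT' = 1.66/(1−0.3448) = 2.5336 °C.
Change = 2.5336 − 2.2324 = 0.30 °C.

0.30 °C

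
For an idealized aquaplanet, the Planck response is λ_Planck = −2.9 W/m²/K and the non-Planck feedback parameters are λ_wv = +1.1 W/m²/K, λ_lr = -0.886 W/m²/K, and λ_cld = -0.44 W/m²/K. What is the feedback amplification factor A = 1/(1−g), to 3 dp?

Convert to gains: g_wv = 1.1/2.9 = 0.3793; g_lr = -0.886/2.9 = -0.3055; g_cld = -0.44/2.9 = -0.1517.
Total gain g = -0.0779.
A = 1/(1 + 0.0779) = 0.928.

0.928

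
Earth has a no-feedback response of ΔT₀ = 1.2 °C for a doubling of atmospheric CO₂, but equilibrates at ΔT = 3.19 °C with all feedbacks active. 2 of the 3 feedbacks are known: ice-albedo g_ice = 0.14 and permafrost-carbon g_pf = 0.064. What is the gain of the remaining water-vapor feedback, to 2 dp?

0.42

Amplification A = ΔT/ΔT₀ = 3.19/1.2 = 2.658.
Total gain g = 1 − 1/A = 1 − 1/2.658 = 0.6238.
Known gains sum to 0.14 + 0.064 = 0.204.
g_wv = 0.6238 − 0.204 = 0.42.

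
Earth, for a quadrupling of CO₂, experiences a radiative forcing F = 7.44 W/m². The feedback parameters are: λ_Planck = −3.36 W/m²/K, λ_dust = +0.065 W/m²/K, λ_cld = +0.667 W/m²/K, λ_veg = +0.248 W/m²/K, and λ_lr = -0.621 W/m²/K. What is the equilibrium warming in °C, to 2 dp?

2.48 °C

Net feedback parameter λ = (−3.36) + (+0.065) + (+0.667) + (+0.248) + (-0.621) = -3.001 W/m²/K.
ΔT = −F/λ = −7.44/(-3.001) = 2.48 °C.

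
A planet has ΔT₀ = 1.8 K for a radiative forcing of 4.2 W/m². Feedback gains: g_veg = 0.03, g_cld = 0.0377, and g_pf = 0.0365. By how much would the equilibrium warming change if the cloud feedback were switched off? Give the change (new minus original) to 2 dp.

Original: g = 0.1042, ΔT = 1.8/(1−0.1042) = 2.0094 K.
Without cloud: g' = 0.0665, ΔT' = 1.8/(1−0.0665) = 1.9282 K.
Change = 1.9282 − 2.0094 = -0.08 K.

-0.08 K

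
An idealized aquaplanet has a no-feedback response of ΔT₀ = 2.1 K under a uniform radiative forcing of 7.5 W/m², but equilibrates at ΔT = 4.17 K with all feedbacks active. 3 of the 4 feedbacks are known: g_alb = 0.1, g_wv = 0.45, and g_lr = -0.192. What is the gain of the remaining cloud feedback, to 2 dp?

0.14

Amplification A = ΔT/ΔT₀ = 4.17/2.1 = 1.986.
Total gain g = 1 − 1/A = 1 − 1/1.986 = 0.4965.
Known gains sum to 0.1 + 0.45 − 0.192 = 0.358.
g_cld = 0.4965 − 0.358 = 0.14.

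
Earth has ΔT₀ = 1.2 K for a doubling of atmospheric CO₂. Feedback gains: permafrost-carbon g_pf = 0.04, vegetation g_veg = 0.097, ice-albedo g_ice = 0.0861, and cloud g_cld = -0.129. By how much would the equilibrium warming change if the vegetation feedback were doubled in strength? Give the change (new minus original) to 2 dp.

Original: g = 0.0941, ΔT = 1.2/(1−0.0941) = 1.3246 K.
With doubled vegetation: g' = 0.1911, ΔT' = 1.2/(1−0.1911) = 1.4835 K.
Change = 1.4835 − 1.3246 = 0.16 K.

0.16 K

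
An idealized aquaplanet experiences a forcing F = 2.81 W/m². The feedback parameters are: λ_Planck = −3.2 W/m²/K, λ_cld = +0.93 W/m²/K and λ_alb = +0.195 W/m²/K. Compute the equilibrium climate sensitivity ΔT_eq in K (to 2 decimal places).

Net feedback parameter λ = (−3.2) + (+0.93) + (+0.195) = -2.075 W/m²/K.
ΔT = −F/λ = −2.81/(-2.075) = 1.35 K.

1.35 K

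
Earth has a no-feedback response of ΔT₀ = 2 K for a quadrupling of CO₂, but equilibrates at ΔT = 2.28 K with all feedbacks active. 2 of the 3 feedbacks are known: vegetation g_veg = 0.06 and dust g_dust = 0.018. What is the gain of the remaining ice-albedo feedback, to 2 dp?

0.04

Amplification A = ΔT/ΔT₀ = 2.28/2 = 1.14.
Total gain g = 1 − 1/A = 1 − 1/1.14 = 0.1228.
Known gains sum to 0.06 + 0.018 = 0.078.
g_ice = 0.1228 − 0.078 = 0.04.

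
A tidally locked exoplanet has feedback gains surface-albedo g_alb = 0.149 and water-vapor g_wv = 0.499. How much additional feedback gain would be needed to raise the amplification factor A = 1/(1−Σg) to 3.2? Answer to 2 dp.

0.04

Current total gain = 0.648.
Target gain for A = 3.2: g* = 1 − 1/3.2 = 0.6875.
Additional gain needed = 0.6875 − 0.648 = 0.04.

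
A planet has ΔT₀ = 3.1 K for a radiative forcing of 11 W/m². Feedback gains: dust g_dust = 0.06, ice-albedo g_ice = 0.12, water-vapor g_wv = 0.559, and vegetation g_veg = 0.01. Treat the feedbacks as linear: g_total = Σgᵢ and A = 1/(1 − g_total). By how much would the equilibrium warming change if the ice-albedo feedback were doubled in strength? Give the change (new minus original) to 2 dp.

11.31 K

Original: g = 0.749, ΔT = 3.1/(1−0.749) = 12.3506 K.
With doubled ice-albedo: g' = 0.869, ΔT' = 3.1/(1−0.869) = 23.6641 K.
Change = 23.6641 − 12.3506 = 11.31 K.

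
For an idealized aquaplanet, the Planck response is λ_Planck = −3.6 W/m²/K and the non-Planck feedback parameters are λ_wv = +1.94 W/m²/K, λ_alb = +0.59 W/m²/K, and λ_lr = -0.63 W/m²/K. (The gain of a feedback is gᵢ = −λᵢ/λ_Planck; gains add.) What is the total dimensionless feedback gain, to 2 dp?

0.53

Convert to gains: g_wv = 1.94/3.6 = 0.5389; g_alb = 0.59/3.6 = 0.1639; g_lr = -0.63/3.6 = -0.175.
Total gain g = 0.5278.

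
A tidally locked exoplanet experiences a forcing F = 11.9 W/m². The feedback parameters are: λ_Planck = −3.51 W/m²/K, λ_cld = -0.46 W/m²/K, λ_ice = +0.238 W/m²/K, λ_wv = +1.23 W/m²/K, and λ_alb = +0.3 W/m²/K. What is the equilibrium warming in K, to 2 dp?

Net feedback parameter λ = (−3.51) + (-0.46) + (+0.238) + (+1.23) + (+0.3) = -2.202 W/m²/K.
ΔT = −F/λ = −11.9/(-2.202) = 5.40 K.

5.40 K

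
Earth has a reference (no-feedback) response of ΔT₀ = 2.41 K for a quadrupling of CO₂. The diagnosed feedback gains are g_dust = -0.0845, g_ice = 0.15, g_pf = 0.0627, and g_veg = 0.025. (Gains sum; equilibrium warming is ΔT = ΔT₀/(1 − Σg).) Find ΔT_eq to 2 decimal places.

Total gain g = -0.0845 + 0.15 + 0.0627 + 0.025 = 0.1532.
Amplification A = 1/(1 − 0.1532) = 1.181.
ΔT = 2.41 × 1.181 = 2.85 K.

2.85 K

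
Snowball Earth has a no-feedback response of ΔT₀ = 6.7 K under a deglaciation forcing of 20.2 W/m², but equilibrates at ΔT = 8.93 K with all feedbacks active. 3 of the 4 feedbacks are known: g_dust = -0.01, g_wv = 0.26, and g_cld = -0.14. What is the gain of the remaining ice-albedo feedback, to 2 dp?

Amplification A = ΔT/ΔT₀ = 8.93/6.7 = 1.333.
Total gain g = 1 − 1/A = 1 − 1/1.333 = 0.2498.
Known gains sum to -0.01 + 0.26 − 0.14 = 0.11.
g_ice = 0.2498 − 0.11 = 0.14.

0.14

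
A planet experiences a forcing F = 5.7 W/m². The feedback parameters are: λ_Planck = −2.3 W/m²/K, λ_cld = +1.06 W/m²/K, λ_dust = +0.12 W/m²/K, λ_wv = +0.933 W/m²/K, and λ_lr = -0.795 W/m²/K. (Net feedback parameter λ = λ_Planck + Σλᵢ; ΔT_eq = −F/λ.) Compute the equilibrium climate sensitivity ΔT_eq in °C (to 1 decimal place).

5.8 °C

Net feedback parameter λ = (−2.3) + (+1.06) + (+0.12) + (+0.933) + (-0.795) = -0.982 W/m²/K.
ΔT = −F/λ = −5.7/(-0.982) = 5.8 °C.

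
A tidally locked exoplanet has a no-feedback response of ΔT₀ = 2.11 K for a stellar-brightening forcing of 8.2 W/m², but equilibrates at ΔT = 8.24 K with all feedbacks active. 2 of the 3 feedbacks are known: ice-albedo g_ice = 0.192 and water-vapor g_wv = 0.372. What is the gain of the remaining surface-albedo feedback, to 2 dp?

0.18

Amplification A = ΔT/ΔT₀ = 8.24/2.11 = 3.905.
Total gain g = 1 − 1/A = 1 − 1/3.905 = 0.7439.
Known gains sum to 0.192 + 0.372 = 0.564.
g_alb = 0.7439 − 0.564 = 0.18.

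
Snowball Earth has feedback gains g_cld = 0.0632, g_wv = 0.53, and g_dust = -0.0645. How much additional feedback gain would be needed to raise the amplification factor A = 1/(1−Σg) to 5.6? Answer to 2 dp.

0.29

Current total gain = 0.5287.
Target gain for A = 5.6: g* = 1 − 1/5.6 = 0.8214.
Additional gain needed = 0.8214 − 0.5287 = 0.29.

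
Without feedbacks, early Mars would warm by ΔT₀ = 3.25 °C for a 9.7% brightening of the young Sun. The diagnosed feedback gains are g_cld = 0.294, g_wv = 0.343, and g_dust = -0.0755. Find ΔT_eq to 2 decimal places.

7.41 °C

Total gain g = 0.294 + 0.343 − 0.0755 = 0.5615.
Amplification A = 1/(1 − 0.5615) = 2.281.
ΔT = 3.25 × 2.281 = 7.41 °C.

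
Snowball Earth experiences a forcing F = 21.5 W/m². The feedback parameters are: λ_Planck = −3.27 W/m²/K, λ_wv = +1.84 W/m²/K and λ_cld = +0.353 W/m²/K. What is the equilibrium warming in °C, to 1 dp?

Net feedback parameter λ = (−3.27) + (+1.84) + (+0.353) = -1.077 W/m²/K.
ΔT = −F/λ = −21.5/(-1.077) = 20.0 °C.

20.0 °C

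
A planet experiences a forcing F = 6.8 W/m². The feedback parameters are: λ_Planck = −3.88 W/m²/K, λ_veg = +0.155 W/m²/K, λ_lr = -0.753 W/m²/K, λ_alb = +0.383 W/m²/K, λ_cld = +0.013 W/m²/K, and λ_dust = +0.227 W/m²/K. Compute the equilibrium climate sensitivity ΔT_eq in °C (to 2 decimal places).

1.76 °C

Net feedback parameter λ = (−3.88) + (+0.155) + (-0.753) + (+0.383) + (+0.013) + (+0.227) = -3.855 W/m²/K.
ΔT = −F/λ = −6.8/(-3.855) = 1.76 °C.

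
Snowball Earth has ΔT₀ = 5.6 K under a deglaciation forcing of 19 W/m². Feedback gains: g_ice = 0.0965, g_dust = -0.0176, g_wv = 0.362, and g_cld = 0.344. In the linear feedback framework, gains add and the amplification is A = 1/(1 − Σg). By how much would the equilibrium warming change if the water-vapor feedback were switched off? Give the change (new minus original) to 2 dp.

-16.33 K

Original: g = 0.7849, ΔT = 5.6/(1−0.7849) = 26.0344 K.
Without water-vapor: g' = 0.4229, ΔT' = 5.6/(1−0.4229) = 9.7037 K.
Change = 9.7037 − 26.0344 = -16.33 K.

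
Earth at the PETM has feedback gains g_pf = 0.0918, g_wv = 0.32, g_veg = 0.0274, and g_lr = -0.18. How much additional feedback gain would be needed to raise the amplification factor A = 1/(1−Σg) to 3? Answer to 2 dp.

Current total gain = 0.2592.
Target gain for A = 3: g* = 1 − 1/3 = 0.6667.
Additional gain needed = 0.6667 − 0.2592 = 0.41.

0.41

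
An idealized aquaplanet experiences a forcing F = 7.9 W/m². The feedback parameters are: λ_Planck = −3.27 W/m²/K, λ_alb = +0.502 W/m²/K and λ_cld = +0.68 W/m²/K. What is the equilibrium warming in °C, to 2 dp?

3.78 °C

Net feedback parameter λ = (−3.27) + (+0.502) + (+0.68) = -2.088 W/m²/K.
ΔT = −F/λ = −7.9/(-2.088) = 3.78 °C.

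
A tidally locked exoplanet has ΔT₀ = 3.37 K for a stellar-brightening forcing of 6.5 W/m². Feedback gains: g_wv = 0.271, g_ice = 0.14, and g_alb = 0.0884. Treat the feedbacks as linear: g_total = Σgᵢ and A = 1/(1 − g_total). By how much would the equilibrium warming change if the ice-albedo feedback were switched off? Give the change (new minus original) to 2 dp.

Original: g = 0.4994, ΔT = 3.37/(1−0.4994) = 6.7319 K.
Without ice-albedo: g' = 0.3594, ΔT' = 3.37/(1−0.3594) = 5.2607 K.
Change = 5.2607 − 6.7319 = -1.47 K.

-1.47 K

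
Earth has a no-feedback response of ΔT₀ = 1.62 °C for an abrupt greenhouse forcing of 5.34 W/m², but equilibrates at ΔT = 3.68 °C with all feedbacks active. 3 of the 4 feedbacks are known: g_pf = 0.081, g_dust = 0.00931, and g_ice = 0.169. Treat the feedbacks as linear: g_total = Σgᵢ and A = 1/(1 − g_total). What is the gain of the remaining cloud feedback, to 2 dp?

0.30

Amplification A = ΔT/ΔT₀ = 3.68/1.62 = 2.272.
Total gain g = 1 − 1/A = 1 − 1/2.272 = 0.5599.
Known gains sum to 0.081 + 0.00931 + 0.169 = 0.25931.
g_cld = 0.5599 − 0.25931 = 0.30.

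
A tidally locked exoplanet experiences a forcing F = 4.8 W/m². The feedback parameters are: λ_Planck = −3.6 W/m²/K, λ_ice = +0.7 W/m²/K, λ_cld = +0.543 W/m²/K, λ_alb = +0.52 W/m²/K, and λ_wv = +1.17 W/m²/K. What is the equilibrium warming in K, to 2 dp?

7.20 K

Net feedback parameter λ = (−3.6) + (+0.7) + (+0.543) + (+0.52) + (+1.17) = -0.667 W/m²/K.
ΔT = −F/λ = −4.8/(-0.667) = 7.20 K.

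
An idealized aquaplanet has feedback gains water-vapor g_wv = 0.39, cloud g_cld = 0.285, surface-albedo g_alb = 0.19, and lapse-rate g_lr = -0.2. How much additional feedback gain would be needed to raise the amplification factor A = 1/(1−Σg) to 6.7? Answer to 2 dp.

0.19

Current total gain = 0.665.
Target gain for A = 6.7: g* = 1 − 1/6.7 = 0.8507.
Additional gain needed = 0.8507 − 0.665 = 0.19.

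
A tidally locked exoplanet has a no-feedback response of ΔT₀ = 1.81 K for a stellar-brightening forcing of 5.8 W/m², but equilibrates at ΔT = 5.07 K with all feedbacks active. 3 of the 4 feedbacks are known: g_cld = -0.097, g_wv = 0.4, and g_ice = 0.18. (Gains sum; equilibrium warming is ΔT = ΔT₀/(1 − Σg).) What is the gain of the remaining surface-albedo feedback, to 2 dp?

Amplification A = ΔT/ΔT₀ = 5.07/1.81 = 2.801.
Total gain g = 1 − 1/A = 1 − 1/2.801 = 0.643.
Known gains sum to -0.097 + 0.4 + 0.18 = 0.483.
g_alb = 0.643 − 0.483 = 0.16.

0.16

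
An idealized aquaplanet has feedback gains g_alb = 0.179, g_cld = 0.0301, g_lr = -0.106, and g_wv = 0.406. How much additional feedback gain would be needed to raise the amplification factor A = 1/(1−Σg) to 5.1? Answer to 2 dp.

0.29

Current total gain = 0.5091.
Target gain for A = 5.1: g* = 1 − 1/5.1 = 0.8039.
Additional gain needed = 0.8039 − 0.5091 = 0.29.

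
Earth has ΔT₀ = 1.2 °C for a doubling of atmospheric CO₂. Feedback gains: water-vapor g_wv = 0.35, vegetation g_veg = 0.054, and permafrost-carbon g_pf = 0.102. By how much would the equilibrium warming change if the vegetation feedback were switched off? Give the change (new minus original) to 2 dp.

Original: g = 0.506, ΔT = 1.2/(1−0.506) = 2.4291 °C.
Without vegetation: g' = 0.452, ΔT' = 1.2/(1−0.452) = 2.1898 °C.
Change = 2.1898 − 2.4291 = -0.24 °C.

-0.24 °C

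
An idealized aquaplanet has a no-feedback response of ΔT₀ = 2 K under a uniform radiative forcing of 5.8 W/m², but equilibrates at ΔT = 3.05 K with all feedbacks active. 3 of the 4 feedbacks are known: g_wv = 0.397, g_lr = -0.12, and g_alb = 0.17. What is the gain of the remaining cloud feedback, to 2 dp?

-0.10

Amplification A = ΔT/ΔT₀ = 3.05/2 = 1.525.
Total gain g = 1 − 1/A = 1 − 1/1.525 = 0.3443.
Known gains sum to 0.397 − 0.12 + 0.17 = 0.447.
g_cld = 0.3443 − 0.447 = -0.10.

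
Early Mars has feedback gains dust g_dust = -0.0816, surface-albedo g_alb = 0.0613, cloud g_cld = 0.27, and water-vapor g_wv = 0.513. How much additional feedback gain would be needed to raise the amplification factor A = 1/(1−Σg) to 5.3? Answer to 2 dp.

0.05

Current total gain = 0.7627.
Target gain for A = 5.3: g* = 1 − 1/5.3 = 0.8113.
Additional gain needed = 0.8113 − 0.7627 = 0.05.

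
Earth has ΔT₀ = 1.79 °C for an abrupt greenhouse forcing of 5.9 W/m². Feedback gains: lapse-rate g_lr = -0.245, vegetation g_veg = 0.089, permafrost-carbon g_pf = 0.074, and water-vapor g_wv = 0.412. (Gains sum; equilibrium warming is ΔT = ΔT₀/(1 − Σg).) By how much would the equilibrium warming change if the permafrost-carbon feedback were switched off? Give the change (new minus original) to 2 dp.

Original: g = 0.33, ΔT = 1.79/(1−0.33) = 2.6716 °C.
Without permafrost-carbon: g' = 0.256, ΔT' = 1.79/(1−0.256) = 2.4059 °C.
Change = 2.4059 − 2.6716 = -0.27 °C.

-0.27 °C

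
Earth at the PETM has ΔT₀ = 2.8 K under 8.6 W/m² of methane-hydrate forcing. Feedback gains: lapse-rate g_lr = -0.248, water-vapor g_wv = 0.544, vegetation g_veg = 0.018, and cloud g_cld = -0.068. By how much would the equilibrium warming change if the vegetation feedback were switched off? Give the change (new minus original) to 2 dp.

Original: g = 0.246, ΔT = 2.8/(1−0.246) = 3.7135 K.
Without vegetation: g' = 0.228, ΔT' = 2.8/(1−0.228) = 3.6269 K.
Change = 3.6269 − 3.7135 = -0.09 K.

-0.09 K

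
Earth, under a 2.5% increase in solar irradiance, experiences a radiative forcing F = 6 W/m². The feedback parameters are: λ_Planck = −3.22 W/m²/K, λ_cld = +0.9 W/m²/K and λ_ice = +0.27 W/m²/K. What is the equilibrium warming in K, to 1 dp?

Net feedback parameter λ = (−3.22) + (+0.9) + (+0.27) = -2.05 W/m²/K.
ΔT = −F/λ = −6/(-2.05) = 2.9 K.

2.9 K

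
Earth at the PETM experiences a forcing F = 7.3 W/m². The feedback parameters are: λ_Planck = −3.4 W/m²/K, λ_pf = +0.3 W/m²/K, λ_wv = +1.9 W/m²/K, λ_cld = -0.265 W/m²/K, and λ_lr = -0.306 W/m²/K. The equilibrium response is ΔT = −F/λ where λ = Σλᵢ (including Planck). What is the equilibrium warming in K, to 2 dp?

Net feedback parameter λ = (−3.4) + (+0.3) + (+1.9) + (-0.265) + (-0.306) = -1.771 W/m²/K.
ΔT = −F/λ = −7.3/(-1.771) = 4.12 K.

4.12 K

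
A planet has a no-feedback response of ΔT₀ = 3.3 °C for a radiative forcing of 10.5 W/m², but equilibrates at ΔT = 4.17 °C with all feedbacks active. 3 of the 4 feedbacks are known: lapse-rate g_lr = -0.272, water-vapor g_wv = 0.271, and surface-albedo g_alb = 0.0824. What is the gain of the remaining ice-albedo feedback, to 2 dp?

Amplification A = ΔT/ΔT₀ = 4.17/3.3 = 1.264.
Total gain g = 1 − 1/A = 1 − 1/1.264 = 0.2089.
Known gains sum to -0.272 + 0.271 + 0.0824 = 0.0814.
g_ice = 0.2089 − 0.0814 = 0.13.

0.13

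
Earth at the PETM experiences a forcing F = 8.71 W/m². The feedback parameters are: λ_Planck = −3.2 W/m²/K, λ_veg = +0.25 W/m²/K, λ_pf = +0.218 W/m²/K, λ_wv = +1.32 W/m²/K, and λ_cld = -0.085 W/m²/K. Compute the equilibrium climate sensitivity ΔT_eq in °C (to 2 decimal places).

Net feedback parameter λ = (−3.2) + (+0.25) + (+0.218) + (+1.32) + (-0.085) = -1.497 W/m²/K.
ΔT = −F/λ = −8.71/(-1.497) = 5.82 °C.

5.82 °C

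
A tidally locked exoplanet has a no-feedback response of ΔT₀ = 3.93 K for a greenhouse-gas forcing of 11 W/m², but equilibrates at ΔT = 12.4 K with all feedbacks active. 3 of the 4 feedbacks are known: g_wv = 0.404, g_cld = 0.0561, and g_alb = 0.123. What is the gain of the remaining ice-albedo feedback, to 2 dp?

0.10

Amplification A = ΔT/ΔT₀ = 12.4/3.93 = 3.155.
Total gain g = 1 − 1/A = 1 − 1/3.155 = 0.683.
Known gains sum to 0.404 + 0.0561 + 0.123 = 0.5831.
g_ice = 0.683 − 0.5831 = 0.10.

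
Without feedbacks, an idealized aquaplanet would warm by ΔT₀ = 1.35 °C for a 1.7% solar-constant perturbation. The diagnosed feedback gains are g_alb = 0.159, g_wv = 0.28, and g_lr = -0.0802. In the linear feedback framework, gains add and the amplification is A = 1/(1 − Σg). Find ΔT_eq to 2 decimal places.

Total gain g = 0.159 + 0.28 − 0.0802 = 0.3588.
Amplification A = 1/(1 − 0.3588) = 1.56.
ΔT = 1.35 × 1.56 = 2.11 °C.

2.11 °C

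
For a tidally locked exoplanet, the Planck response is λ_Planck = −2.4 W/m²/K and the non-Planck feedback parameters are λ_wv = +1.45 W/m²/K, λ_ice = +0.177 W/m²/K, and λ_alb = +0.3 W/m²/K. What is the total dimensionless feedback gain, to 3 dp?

Convert to gains: g_wv = 1.45/2.4 = 0.6042; g_ice = 0.177/2.4 = 0.07375; g_alb = 0.3/2.4 = 0.125.
Total gain g = 0.80295.

0.803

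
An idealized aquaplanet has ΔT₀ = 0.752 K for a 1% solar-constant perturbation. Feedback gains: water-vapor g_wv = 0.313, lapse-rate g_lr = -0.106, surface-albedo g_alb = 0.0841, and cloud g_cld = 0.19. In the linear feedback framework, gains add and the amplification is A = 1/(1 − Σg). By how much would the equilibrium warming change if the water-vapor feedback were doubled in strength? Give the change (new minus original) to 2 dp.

Original: g = 0.4811, ΔT = 0.752/(1−0.4811) = 1.4492 K.
With doubled water-vapor: g' = 0.7941, ΔT' = 0.752/(1−0.7941) = 3.6523 K.
Change = 3.6523 − 1.4492 = 2.20 K.

2.20 K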